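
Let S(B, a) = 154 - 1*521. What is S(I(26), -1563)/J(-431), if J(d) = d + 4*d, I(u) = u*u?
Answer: 367/2155 ≈ 0.17030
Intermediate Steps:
I(u) = u²
S(B, a) = -367 (S(B, a) = 154 - 521 = -367)
J(d) = 5*d
S(I(26), -1563)/J(-431) = -367/(5*(-431)) = -367/(-2155) = -367*(-1/2155) = 367/2155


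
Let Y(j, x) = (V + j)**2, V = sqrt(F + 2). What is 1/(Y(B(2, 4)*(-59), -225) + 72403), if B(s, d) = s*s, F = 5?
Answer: 64053/8204793874 + 118*sqrt(7)/4102396937 ≈ 7.8829e-6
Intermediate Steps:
V = sqrt(7) (V = sqrt(5 + 2) = sqrt(7) ≈ 2.6458)
B(s, d) = s**2
Y(j, x) = (j + sqrt(7))**2 (Y(j, x) = (sqrt(7) + j)**2 = (j + sqrt(7))**2)
1/(Y(B(2, 4)*(-59), -225) + 72403) = 1/((2**2*(-59) + sqrt(7))**2 + 72403) = 1/((4*(-59) + sqrt(7))**2 + 72403) = 1/((-236 + sqrt(7))**2 + 72403) = 1/(72403 + (-236 + sqrt(7))**2)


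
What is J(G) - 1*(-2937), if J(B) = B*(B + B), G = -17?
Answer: 3515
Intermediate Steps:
J(B) = 2*B**2 (J(B) = B*(2*B) = 2*B**2)
J(G) - 1*(-2937) = 2*(-17)**2 - 1*(-2937) = 2*289 + 2937 = 578 + 2937 = 3515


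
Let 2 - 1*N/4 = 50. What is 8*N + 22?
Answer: -1514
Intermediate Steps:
N = -192 (N = 8 - 4*50 = 8 - 200 = -192)
8*N + 22 = 8*(-192) + 22 = -1536 + 22 = -1514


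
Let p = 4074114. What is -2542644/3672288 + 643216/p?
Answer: -111068709989/207796110456 ≈ -0.53451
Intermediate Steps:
-2542644/3672288 + 643216/p = -2542644/3672288 + 643216/4074114 = -2542644*1/3672288 + 643216*(1/4074114) = -70629/102008 + 321608/2037057 = -111068709989/207796110456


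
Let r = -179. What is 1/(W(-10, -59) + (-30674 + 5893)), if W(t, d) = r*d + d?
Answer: -1/14279 ≈ -7.0033e-5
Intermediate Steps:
W(t, d) = -178*d (W(t, d) = -179*d + d = -178*d)
1/(W(-10, -59) + (-30674 + 5893)) = 1/(-178*(-59) + (-30674 + 5893)) = 1/(10502 - 24781) = 1/(-14279) = -1/14279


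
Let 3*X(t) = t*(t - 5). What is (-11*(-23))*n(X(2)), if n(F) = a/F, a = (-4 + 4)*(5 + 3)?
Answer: 0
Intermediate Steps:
X(t) = t*(-5 + t)/3 (X(t) = (t*(t - 5))/3 = (t*(-5 + t))/3 = t*(-5 + t)/3)
a = 0 (a = 0*8 = 0)
n(F) = 0 (n(F) = 0/F = 0)
(-11*(-23))*n(X(2)) = -11*(-23)*0 = 253*0 = 0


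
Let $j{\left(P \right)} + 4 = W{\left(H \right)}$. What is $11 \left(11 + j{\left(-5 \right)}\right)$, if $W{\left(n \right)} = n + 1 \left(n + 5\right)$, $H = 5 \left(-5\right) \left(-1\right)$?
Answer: $682$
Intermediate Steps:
$H = 25$ ($H = \left(-25\right) \left(-1\right) = 25$)
$W{\left(n \right)} = 5 + 2 n$ ($W{\left(n \right)} = n + 1 \left(5 + n\right) = n + \left(5 + n\right) = 5 + 2 n$)
$j{\left(P \right)} = 51$ ($j{\left(P \right)} = -4 + \left(5 + 2 \cdot 25\right) = -4 + \left(5 + 50\right) = -4 + 55 = 51$)
$11 \left(11 + j{\left(-5 \right)}\right) = 11 \left(11 + 51\right) = 11 \cdot 62 = 682$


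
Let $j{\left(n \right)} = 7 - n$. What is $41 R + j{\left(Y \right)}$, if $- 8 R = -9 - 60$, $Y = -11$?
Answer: $\frac{2973}{8} \approx 371.63$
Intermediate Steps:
$R = \frac{69}{8}$ ($R = - \frac{-9 - 60}{8} = \left(- \frac{1}{8}\right) \left(-69\right) = \frac{69}{8} \approx 8.625$)
$41 R + j{\left(Y \right)} = 41 \cdot \frac{69}{8} + \left(7 - -11\right) = \frac{2829}{8} + \left(7 + 11\right) = \frac{2829}{8} + 18 = \frac{2973}{8}$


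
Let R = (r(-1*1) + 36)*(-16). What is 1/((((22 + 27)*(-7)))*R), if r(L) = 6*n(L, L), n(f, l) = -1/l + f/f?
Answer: 1/263424 ≈ 3.7962e-6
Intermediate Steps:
n(f, l) = 1 - 1/l (n(f, l) = -1/l + 1 = 1 - 1/l)
r(L) = 6*(-1 + L)/L (r(L) = 6*((-1 + L)/L) = 6*(-1 + L)/L)
R = -768 (R = ((6 - 6/((-1*1))) + 36)*(-16) = ((6 - 6/(-1)) + 36)*(-16) = ((6 - 6*(-1)) + 36)*(-16) = ((6 + 6) + 36)*(-16) = (12 + 36)*(-16) = 48*(-16) = -768)
1/((((22 + 27)*(-7)))*R) = 1/(((22 + 27)*(-7))*(-768)) = -1/768/(49*(-7)) = -1/768/(-343) = -1/343*(-1/768) = 1/263424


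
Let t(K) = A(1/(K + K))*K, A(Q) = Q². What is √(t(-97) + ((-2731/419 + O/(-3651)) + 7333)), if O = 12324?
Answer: √71665125324017738327/98925062 ≈ 85.575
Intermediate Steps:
t(K) = 1/(4*K) (t(K) = (1/(K + K))²*K = (1/(2*K))²*K = (1/(4*K²))*K = 1/(4*K))
√(t(-97) + ((-2731/419 + O/(-3651)) + 7333)) = √((¼)/(-97) + ((-2731/419 + 12324/(-3651)) + 7333)) = √((¼)*(-1/97) + ((-2731*1/419 + 12324*(-1/3651)) + 7333)) = √(-1/388 + ((-2731/419 - 4108/1217) + 7333)) = √(-1/388 + (-5044879/509923 + 7333)) = √(-1/388 + 3734220480/509923) = √(1448877036317/197850124) = √71665125324017738327/98925062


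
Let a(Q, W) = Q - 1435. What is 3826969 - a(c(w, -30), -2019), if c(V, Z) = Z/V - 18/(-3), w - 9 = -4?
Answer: 3828404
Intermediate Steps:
w = 5 (w = 9 - 4 = 5)
c(V, Z) = 6 + Z/V (c(V, Z) = Z/V - 18*(-1/3) = Z/V + 6 = 6 + Z/V)
a(Q, W) = -1435 + Q
3826969 - a(c(w, -30), -2019) = 3826969 - (-1435 + (6 - 30/5)) = 3826969 - (-1435 + (6 - 30*1/5)) = 3826969 - (-1435 + (6 - 6)) = 3826969 - (-1435 + 0) = 3826969 - 1*(-1435) = 3826969 + 1435 = 3828404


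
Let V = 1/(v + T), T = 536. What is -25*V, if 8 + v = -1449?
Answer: 25/921 ≈ 0.027144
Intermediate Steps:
v = -1457 (v = -8 - 1449 = -1457)
V = -1/921 (V = 1/(-1457 + 536) = 1/(-921) = -1/921 ≈ -0.0010858)
-25*V = -25*(-1/921) = 25/921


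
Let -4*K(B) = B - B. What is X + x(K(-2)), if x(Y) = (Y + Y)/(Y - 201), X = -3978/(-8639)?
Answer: 3978/8639 ≈ 0.46047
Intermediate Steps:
X = 3978/8639 (X = -3978*(-1/8639) = 3978/8639 ≈ 0.46047)
K(B) = 0 (K(B) = -(B - B)/4 = -¼*0 = 0)
x(Y) = 2*Y/(-201 + Y) (x(Y) = (2*Y)/(-201 + Y) = 2*Y/(-201 + Y))
X + x(K(-2)) = 3978/8639 + 2*0/(-201 + 0) = 3978/8639 + 2*0/(-201) = 3978/8639 + 2*0*(-1/201) = 3978/8639 + 0 = 3978/8639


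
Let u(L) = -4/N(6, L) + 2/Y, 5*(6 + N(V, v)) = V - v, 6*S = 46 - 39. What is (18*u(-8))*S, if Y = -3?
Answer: 49/4 ≈ 12.250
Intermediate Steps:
S = 7/6 (S = (46 - 39)/6 = (⅙)*7 = 7/6 ≈ 1.1667)
N(V, v) = -6 - v/5 + V/5 (N(V, v) = -6 + (V - v)/5 = -6 + (-v/5 + V/5) = -6 - v/5 + V/5)
u(L) = -⅔ - 4/(-24/5 - L/5) (u(L) = -4/(-6 - L/5 + (⅕)*6) + 2/(-3) = -4/(-6 - L/5 + 6/5) + 2*(-⅓) = -4/(-24/5 - L/5) - ⅔ = -⅔ - 4/(-24/5 - L/5))
(18*u(-8))*S = (18*(2*(6 - 1*(-8))/(3*(24 - 8))))*(7/6) = (18*((⅔)*(6 + 8)/16))*(7/6) = (18*((⅔)*(1/16)*14))*(7/6) = (18*(7/12))*(7/6) = (21/2)*(7/6) = 49/4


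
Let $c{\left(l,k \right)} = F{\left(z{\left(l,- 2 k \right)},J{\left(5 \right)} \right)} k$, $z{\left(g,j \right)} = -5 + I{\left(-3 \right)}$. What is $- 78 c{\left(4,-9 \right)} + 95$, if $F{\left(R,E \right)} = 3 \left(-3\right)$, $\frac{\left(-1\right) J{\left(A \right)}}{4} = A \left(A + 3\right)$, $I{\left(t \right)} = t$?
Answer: $-6223$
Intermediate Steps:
$z{\left(g,j \right)} = -8$ ($z{\left(g,j \right)} = -5 - 3 = -8$)
$J{\left(A \right)} = - 4 A \left(3 + A\right)$ ($J{\left(A \right)} = - 4 A \left(A + 3\right) = - 4 A \left(3 + A\right)$)
$F{\left(R,E \right)} = -9$
$c{\left(l,k \right)} = - 9 k$
$- 78 c{\left(4,-9 \right)} + 95 = - 78 \left(\left(-9\right) \left(-9\right)\right) + 95 = \left(-78\right) 81 + 95 = -6318 + 95 = -6223$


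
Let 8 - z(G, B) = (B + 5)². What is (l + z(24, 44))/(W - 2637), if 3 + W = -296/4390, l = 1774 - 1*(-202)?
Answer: 915315/5794948 ≈ 0.15795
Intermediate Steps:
l = 1976 (l = 1774 + 202 = 1976)
z(G, B) = 8 - (5 + B)² (z(G, B) = 8 - (B + 5)² = 8 - (5 + B)²)
W = -6733/2195 (W = -3 - 296/4390 = -3 - 296*1/4390 = -3 - 148/2195 = -6733/2195 ≈ -3.0674)
(l + z(24, 44))/(W - 2637) = (1976 + (8 - (5 + 44)²))/(-6733/2195 - 2637) = (1976 + (8 - 1*49²))/(-5794948/2195) = (1976 + (8 - 1*2401))*(-2195/5794948) = (1976 + (8 - 2401))*(-2195/5794948) = (1976 - 2393)*(-2195/5794948) = -417*(-2195/5794948) = 915315/5794948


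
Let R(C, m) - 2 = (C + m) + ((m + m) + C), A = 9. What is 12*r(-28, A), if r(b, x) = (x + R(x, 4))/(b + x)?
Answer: -492/19 ≈ -25.895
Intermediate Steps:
R(C, m) = 2 + 2*C + 3*m (R(C, m) = 2 + ((C + m) + ((m + m) + C)) = 2 + ((C + m) + (2*m + C)) = 2 + ((C + m) + (C + 2*m)) = 2 + (2*C + 3*m) = 2 + 2*C + 3*m)
r(b, x) = (14 + 3*x)/(b + x) (r(b, x) = (x + (2 + 2*x + 3*4))/(b + x) = (x + (2 + 2*x + 12))/(b + x) = (x + (14 + 2*x))/(b + x) = (14 + 3*x)/(b + x))
12*r(-28, A) = 12*((14 + 3*9)/(-28 + 9)) = 12*((14 + 27)/(-19)) = 12*(-1/19*41) = 12*(-41/19) = -492/19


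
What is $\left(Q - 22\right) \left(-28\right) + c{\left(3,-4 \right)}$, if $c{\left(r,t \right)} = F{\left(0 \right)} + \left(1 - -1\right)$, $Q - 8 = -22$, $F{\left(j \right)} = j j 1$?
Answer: $1010$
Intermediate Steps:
$F{\left(j \right)} = j^{2}$ ($F{\left(j \right)} = j^{2} \cdot 1 = j^{2}$)
$Q = -14$ ($Q = 8 - 22 = -14$)
$c{\left(r,t \right)} = 2$ ($c{\left(r,t \right)} = 0^{2} + \left(1 - -1\right) = 0 + \left(1 + 1\right) = 0 + 2 = 2$)
$\left(Q - 22\right) \left(-28\right) + c{\left(3,-4 \right)} = \left(-14 - 22\right) \left(-28\right) + 2 = \left(-36\right) \left(-28\right) + 2 = 1008 + 2 = 1010$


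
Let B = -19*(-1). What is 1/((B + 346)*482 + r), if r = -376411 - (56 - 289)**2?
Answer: -1/254770 ≈ -3.9251e-6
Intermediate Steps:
B = 19
r = -430700 (r = -376411 - 1*(-233)**2 = -376411 - 1*54289 = -376411 - 54289 = -430700)
1/((B + 346)*482 + r) = 1/((19 + 346)*482 - 430700) = 1/(365*482 - 430700) = 1/(175930 - 430700) = 1/(-254770) = -1/254770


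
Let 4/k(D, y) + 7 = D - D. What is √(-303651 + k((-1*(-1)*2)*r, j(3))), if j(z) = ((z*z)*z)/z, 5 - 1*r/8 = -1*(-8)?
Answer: I*√14878927/7 ≈ 551.05*I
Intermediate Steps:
r = -24 (r = 40 - (-8)*(-8) = 40 - 8*8 = 40 - 64 = -24)
j(z) = z² (j(z) = (z²*z)/z = z³/z = z²)
k(D, y) = -4/7 (k(D, y) = 4/(-7 + (D - D)) = 4/(-7 + 0) = 4/(-7) = 4*(-⅐) = -4/7)
√(-303651 + k((-1*(-1)*2)*r, j(3))) = √(-303651 - 4/7) = √(-2125561/7) = I*√14878927/7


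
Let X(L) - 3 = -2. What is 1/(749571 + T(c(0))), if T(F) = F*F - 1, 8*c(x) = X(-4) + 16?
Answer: 64/47972769 ≈ 1.3341e-6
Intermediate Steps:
X(L) = 1 (X(L) = 3 - 2 = 1)
c(x) = 17/8 (c(x) = (1 + 16)/8 = (1/8)*17 = 17/8)
T(F) = -1 + F**2 (T(F) = F**2 - 1 = -1 + F**2)
1/(749571 + T(c(0))) = 1/(749571 + (-1 + (17/8)**2)) = 1/(749571 + (-1 + 289/64)) = 1/(749571 + 225/64) = 1/(47972769/64) = 64/47972769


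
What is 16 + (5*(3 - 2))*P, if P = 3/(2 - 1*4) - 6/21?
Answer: 99/14 ≈ 7.0714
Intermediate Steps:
P = -25/14 (P = 3/(2 - 4) - 6*1/21 = 3/(-2) - 2/7 = 3*(-1/2) - 2/7 = -3/2 - 2/7 = -25/14 ≈ -1.7857)
16 + (5*(3 - 2))*P = 16 + (5*(3 - 2))*(-25/14) = 16 + (5*1)*(-25/14) = 16 + 5*(-25/14) = 16 - 125/14 = 99/14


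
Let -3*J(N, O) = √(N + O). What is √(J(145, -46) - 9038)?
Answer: √(-9038 - √11) ≈ 95.086*I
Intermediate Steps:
J(N, O) = -√(N + O)/3
√(J(145, -46) - 9038) = √(-√(145 - 46)/3 - 9038) = √(-√11 - 9038) = √(-9038 - √11)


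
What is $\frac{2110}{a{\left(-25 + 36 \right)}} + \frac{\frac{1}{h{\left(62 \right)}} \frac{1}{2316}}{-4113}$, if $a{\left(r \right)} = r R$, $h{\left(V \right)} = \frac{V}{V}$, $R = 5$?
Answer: $\frac{4019848765}{104782788} \approx 38.364$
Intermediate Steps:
$h{\left(V \right)} = 1$
$a{\left(r \right)} = 5 r$ ($a{\left(r \right)} = r 5 = 5 r$)
$\frac{2110}{a{\left(-25 + 36 \right)}} + \frac{\frac{1}{h{\left(62 \right)}} \frac{1}{2316}}{-4113} = \frac{2110}{5 \left(-25 + 36\right)} + \frac{1^{-1} \cdot \frac{1}{2316}}{-4113} = \frac{2110}{5 \cdot 11} + 1 \cdot \frac{1}{2316} \left(- \frac{1}{4113}\right) = \frac{2110}{55} + \frac{1}{2316} \left(- \frac{1}{4113}\right) = 2110 \cdot \frac{1}{55} - \frac{1}{9525708} = \frac{422}{11} - \frac{1}{9525708} = \frac{4019848765}{104782788}$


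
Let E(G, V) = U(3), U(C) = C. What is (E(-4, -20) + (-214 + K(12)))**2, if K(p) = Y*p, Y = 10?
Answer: 8281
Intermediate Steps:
E(G, V) = 3
K(p) = 10*p
(E(-4, -20) + (-214 + K(12)))**2 = (3 + (-214 + 10*12))**2 = (3 + (-214 + 120))**2 = (3 - 94)**2 = (-91)**2 = 8281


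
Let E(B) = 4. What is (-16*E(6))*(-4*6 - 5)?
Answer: 1856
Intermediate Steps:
(-16*E(6))*(-4*6 - 5) = (-16*4)*(-4*6 - 5) = -64*(-24 - 5) = -64*(-29) = 1856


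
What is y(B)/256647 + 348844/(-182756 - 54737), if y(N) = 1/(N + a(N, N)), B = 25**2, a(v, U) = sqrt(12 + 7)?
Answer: -34970863656324083/23808164559468426 - sqrt(19)/100247858082 ≈ -1.4689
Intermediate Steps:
a(v, U) = sqrt(19)
B = 625
y(N) = 1/(N + sqrt(19))
y(B)/256647 + 348844/(-182756 - 54737) = 1/((625 + sqrt(19))*256647) + 348844/(-182756 - 54737) = (1/256647)/(625 + sqrt(19)) + 348844/(-237493) = 1/(256647*(625 + sqrt(19))) + 348844*(-1/237493) = 1/(256647*(625 + sqrt(19))) - 348844/237493 = -348844/237493 + 1/(256647*(625 + sqrt(19)))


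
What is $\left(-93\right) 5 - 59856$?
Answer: $-60321$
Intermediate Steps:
$\left(-93\right) 5 - 59856 = -465 - 59856 = -60321$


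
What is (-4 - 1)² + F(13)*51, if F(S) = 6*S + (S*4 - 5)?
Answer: 6400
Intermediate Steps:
F(S) = -5 + 10*S (F(S) = 6*S + (4*S - 5) = 6*S + (-5 + 4*S) = -5 + 10*S)
(-4 - 1)² + F(13)*51 = (-4 - 1)² + (-5 + 10*13)*51 = (-5)² + (-5 + 130)*51 = 25 + 125*51 = 25 + 6375 = 6400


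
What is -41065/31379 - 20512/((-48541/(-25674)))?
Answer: -16526961972517/1523168039 ≈ -10850.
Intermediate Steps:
-41065/31379 - 20512/((-48541/(-25674))) = -41065*1/31379 - 20512/((-48541*(-1/25674))) = -41065/31379 - 20512/48541/25674 = -41065/31379 - 20512*25674/48541 = -41065/31379 - 526625088/48541 = -16526961972517/1523168039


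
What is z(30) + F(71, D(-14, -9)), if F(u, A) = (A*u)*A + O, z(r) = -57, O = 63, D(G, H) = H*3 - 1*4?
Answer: 68237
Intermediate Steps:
D(G, H) = -4 + 3*H (D(G, H) = 3*H - 4 = -4 + 3*H)
F(u, A) = 63 + u*A² (F(u, A) = (A*u)*A + 63 = u*A² + 63 = 63 + u*A²)
z(30) + F(71, D(-14, -9)) = -57 + (63 + 71*(-4 + 3*(-9))²) = -57 + (63 + 71*(-4 - 27)²) = -57 + (63 + 71*(-31)²) = -57 + (63 + 71*961) = -57 + (63 + 68231) = -57 + 68294 = 68237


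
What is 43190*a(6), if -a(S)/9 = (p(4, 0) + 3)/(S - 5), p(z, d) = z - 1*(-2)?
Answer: -3498390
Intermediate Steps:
p(z, d) = 2 + z (p(z, d) = z + 2 = 2 + z)
a(S) = -81/(-5 + S) (a(S) = -9*((2 + 4) + 3)/(S - 5) = -9*(6 + 3)/(-5 + S) = -81/(-5 + S))
43190*a(6) = 43190*(-81/(-5 + 6)) = 43190*(-81/1) = 43190*(-81*1) = 43190*(-81) = -3498390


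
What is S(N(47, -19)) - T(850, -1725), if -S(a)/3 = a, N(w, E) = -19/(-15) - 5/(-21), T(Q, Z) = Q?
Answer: -29908/35 ≈ -854.51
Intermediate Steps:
N(w, E) = 158/105 (N(w, E) = -19*(-1/15) - 5*(-1/21) = 19/15 + 5/21 = 158/105)
S(a) = -3*a
S(N(47, -19)) - T(850, -1725) = -3*158/105 - 1*850 = -158/35 - 850 = -29908/35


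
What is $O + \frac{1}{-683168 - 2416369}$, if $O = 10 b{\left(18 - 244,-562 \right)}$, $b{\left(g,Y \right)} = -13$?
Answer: $- \frac{402939811}{3099537} \approx -130.0$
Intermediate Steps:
$O = -130$ ($O = 10 \left(-13\right) = -130$)
$O + \frac{1}{-683168 - 2416369} = -130 + \frac{1}{-683168 - 2416369} = -130 + \frac{1}{-3099537} = -130 - \frac{1}{3099537} = - \frac{402939811}{3099537}$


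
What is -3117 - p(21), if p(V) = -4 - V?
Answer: -3092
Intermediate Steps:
-3117 - p(21) = -3117 - (-4 - 1*21) = -3117 - (-4 - 21) = -3117 - 1*(-25) = -3117 + 25 = -3092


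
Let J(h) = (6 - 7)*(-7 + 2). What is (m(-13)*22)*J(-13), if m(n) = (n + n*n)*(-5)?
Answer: -85800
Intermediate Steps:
m(n) = -5*n - 5*n² (m(n) = (n + n²)*(-5) = -5*n - 5*n²)
J(h) = 5 (J(h) = -1*(-5) = 5)
(m(-13)*22)*J(-13) = (-5*(-13)*(1 - 13)*22)*5 = (-5*(-13)*(-12)*22)*5 = -780*22*5 = -17160*5 = -85800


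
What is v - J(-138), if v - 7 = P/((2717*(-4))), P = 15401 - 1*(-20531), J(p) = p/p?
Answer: 563/209 ≈ 2.6938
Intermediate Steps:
J(p) = 1
P = 35932 (P = 15401 + 20531 = 35932)
v = 772/209 (v = 7 + 35932/((2717*(-4))) = 7 + 35932/(-10868) = 7 + 35932*(-1/10868) = 7 - 691/209 = 772/209 ≈ 3.6938)
v - J(-138) = 772/209 - 1*1 = 772/209 - 1 = 563/209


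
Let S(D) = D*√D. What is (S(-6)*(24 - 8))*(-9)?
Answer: 864*I*√6 ≈ 2116.4*I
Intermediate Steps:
S(D) = D^(3/2)
(S(-6)*(24 - 8))*(-9) = ((-6)^(3/2)*(24 - 8))*(-9) = (-6*I*√6*16)*(-9) = -96*I*√6*(-9) = 864*I*√6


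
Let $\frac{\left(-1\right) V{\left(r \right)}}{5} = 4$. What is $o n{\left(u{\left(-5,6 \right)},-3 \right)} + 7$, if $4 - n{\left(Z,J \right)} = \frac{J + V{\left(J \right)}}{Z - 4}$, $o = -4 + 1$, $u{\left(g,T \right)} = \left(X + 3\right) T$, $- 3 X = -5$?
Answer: $- \frac{63}{8} \approx -7.875$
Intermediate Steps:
$X = \frac{5}{3}$ ($X = \left(- \frac{1}{3}\right) \left(-5\right) = \frac{5}{3} \approx 1.6667$)
$u{\left(g,T \right)} = \frac{14 T}{3}$ ($u{\left(g,T \right)} = \left(\frac{5}{3} + 3\right) T = \frac{14 T}{3}$)
$V{\left(r \right)} = -20$ ($V{\left(r \right)} = \left(-5\right) 4 = -20$)
$o = -3$
$n{\left(Z,J \right)} = 4 - \frac{-20 + J}{-4 + Z}$ ($n{\left(Z,J \right)} = 4 - \frac{J - 20}{Z - 4} = 4 - \frac{-20 + J}{-4 + Z}$)
$o n{\left(u{\left(-5,6 \right)},-3 \right)} + 7 = - 3 \frac{4 - -3 + 4 \cdot \frac{14}{3} \cdot 6}{-4 + \frac{14}{3} \cdot 6} + 7 = - 3 \frac{4 + 3 + 4 \cdot 28}{-4 + 28} + 7 = - 3 \frac{4 + 3 + 112}{24} + 7 = - 3 \cdot \frac{1}{24} \cdot 119 + 7 = \left(-3\right) \frac{119}{24} + 7 = - \frac{119}{8} + 7 = - \frac{63}{8}$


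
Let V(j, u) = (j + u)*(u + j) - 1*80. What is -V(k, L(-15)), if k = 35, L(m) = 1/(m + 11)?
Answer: -18041/16 ≈ -1127.6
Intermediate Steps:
L(m) = 1/(11 + m)
V(j, u) = -80 + (j + u)² (V(j, u) = (j + u)*(j + u) - 80 = (j + u)² - 80 = -80 + (j + u)²)
-V(k, L(-15)) = -(-80 + (35 + 1/(11 - 15))²) = -(-80 + (35 + 1/(-4))²) = -(-80 + (35 - ¼)²) = -(-80 + (139/4)²) = -(-80 + 19321/16) = -1*18041/16 = -18041/16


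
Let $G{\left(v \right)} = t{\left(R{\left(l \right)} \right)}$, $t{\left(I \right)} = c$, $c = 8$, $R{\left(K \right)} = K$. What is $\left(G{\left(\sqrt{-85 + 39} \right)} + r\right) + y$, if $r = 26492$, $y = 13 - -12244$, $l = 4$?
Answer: $38757$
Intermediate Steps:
$y = 12257$ ($y = 13 + 12244 = 12257$)
$t{\left(I \right)} = 8$
$G{\left(v \right)} = 8$
$\left(G{\left(\sqrt{-85 + 39} \right)} + r\right) + y = \left(8 + 26492\right) + 12257 = 26500 + 12257 = 38757$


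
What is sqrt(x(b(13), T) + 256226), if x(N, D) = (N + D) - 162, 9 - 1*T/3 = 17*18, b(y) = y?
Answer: 3*sqrt(28354) ≈ 505.16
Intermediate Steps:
T = -891 (T = 27 - 51*18 = 27 - 3*306 = 27 - 918 = -891)
x(N, D) = -162 + D + N (x(N, D) = (D + N) - 162 = -162 + D + N)
sqrt(x(b(13), T) + 256226) = sqrt((-162 - 891 + 13) + 256226) = sqrt(-1040 + 256226) = sqrt(255186) = 3*sqrt(28354)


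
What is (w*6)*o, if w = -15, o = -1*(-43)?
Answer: -3870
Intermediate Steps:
o = 43
(w*6)*o = -15*6*43 = -90*43 = -3870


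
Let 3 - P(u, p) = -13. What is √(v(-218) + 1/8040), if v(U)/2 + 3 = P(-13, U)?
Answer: √420172410/4020 ≈ 5.0990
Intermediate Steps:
P(u, p) = 16 (P(u, p) = 3 - 1*(-13) = 3 + 13 = 16)
v(U) = 26 (v(U) = -6 + 2*16 = -6 + 32 = 26)
√(v(-218) + 1/8040) = √(26 + 1/8040) = √(209041/8040) = √420172410/4020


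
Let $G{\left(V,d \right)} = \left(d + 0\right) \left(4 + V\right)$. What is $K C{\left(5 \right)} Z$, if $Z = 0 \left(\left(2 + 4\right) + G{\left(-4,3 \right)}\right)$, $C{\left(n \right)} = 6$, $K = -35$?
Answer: $0$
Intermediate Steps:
$G{\left(V,d \right)} = d \left(4 + V\right)$
$Z = 0$ ($Z = 0 \left(\left(2 + 4\right) + 3 \left(4 - 4\right)\right) = 0 \left(6 + 3 \cdot 0\right) = 0 \left(6 + 0\right) = 0 \cdot 6 = 0$)
$K C{\left(5 \right)} Z = \left(-35\right) 6 \cdot 0 = \left(-210\right) 0 = 0$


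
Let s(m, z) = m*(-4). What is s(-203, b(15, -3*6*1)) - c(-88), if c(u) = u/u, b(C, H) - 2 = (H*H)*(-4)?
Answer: 811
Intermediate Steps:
b(C, H) = 2 - 4*H**2 (b(C, H) = 2 + (H*H)*(-4) = 2 + H**2*(-4) = 2 - 4*H**2)
c(u) = 1
s(m, z) = -4*m
s(-203, b(15, -3*6*1)) - c(-88) = -4*(-203) - 1*1 = 812 - 1 = 811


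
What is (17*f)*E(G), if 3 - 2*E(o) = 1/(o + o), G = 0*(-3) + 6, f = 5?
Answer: 2975/24 ≈ 123.96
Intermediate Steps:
G = 6 (G = 0 + 6 = 6)
E(o) = 3/2 - 1/(4*o) (E(o) = 3/2 - 1/(2*(o + o)) = 3/2 - 1/(2*o)/2 = 3/2 - 1/(4*o))
(17*f)*E(G) = (17*5)*((1/4)*(-1 + 6*6)/6) = 85*((1/4)*(1/6)*(-1 + 36)) = 85*((1/4)*(1/6)*35) = 85*(35/24) = 2975/24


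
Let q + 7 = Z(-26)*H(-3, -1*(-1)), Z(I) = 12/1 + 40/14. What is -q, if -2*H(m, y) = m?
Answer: -107/7 ≈ -15.286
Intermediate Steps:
H(m, y) = -m/2
Z(I) = 104/7 (Z(I) = 12*1 + 40*(1/14) = 12 + 20/7 = 104/7)
q = 107/7 (q = -7 + 104*(-½*(-3))/7 = -7 + (104/7)*(3/2) = -7 + 156/7 = 107/7 ≈ 15.286)
-q = -1*107/7 = -107/7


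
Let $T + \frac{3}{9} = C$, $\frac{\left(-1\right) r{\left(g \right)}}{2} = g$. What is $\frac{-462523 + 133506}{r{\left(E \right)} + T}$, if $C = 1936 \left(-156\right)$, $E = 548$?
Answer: $\frac{75927}{69949} \approx 1.0855$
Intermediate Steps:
$C = -302016$
$r{\left(g \right)} = - 2 g$
$T = - \frac{906049}{3}$ ($T = - \frac{1}{3} - 302016 = - \frac{906049}{3} \approx -3.0202 \cdot 10^{5}$)
$\frac{-462523 + 133506}{r{\left(E \right)} + T} = \frac{-462523 + 133506}{\left(-2\right) 548 - \frac{906049}{3}} = - \frac{329017}{-1096 - \frac{906049}{3}} = - \frac{329017}{- \frac{909337}{3}} = \left(-329017\right) \left(- \frac{3}{909337}\right) = \frac{75927}{69949}$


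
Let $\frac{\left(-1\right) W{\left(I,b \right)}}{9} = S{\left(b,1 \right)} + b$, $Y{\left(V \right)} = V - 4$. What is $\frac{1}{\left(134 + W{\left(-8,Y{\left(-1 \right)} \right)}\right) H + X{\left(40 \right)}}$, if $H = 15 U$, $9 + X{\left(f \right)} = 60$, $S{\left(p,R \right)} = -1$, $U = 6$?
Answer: $\frac{1}{16971} \approx 5.8924 \cdot 10^{-5}$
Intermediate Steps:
$X{\left(f \right)} = 51$ ($X{\left(f \right)} = -9 + 60 = 51$)
$Y{\left(V \right)} = -4 + V$
$H = 90$ ($H = 15 \cdot 6 = 90$)
$W{\left(I,b \right)} = 9 - 9 b$ ($W{\left(I,b \right)} = - 9 \left(-1 + b\right) = 9 - 9 b$)
$\frac{1}{\left(134 + W{\left(-8,Y{\left(-1 \right)} \right)}\right) H + X{\left(40 \right)}} = \frac{1}{\left(134 - \left(-9 + 9 \left(-4 - 1\right)\right)\right) 90 + 51} = \frac{1}{\left(134 + \left(9 - -45\right)\right) 90 + 51} = \frac{1}{\left(134 + \left(9 + 45\right)\right) 90 + 51} = \frac{1}{\left(134 + 54\right) 90 + 51} = \frac{1}{188 \cdot 90 + 51} = \frac{1}{16920 + 51} = \frac{1}{16971}$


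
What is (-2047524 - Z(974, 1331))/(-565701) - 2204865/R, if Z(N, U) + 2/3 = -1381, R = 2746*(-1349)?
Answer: 26480789617253/6286670286462 ≈ 4.2122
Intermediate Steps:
R = -3704354
Z(N, U) = -4145/3 (Z(N, U) = -⅔ - 1381 = -4145/3)
(-2047524 - Z(974, 1331))/(-565701) - 2204865/R = (-2047524 - 1*(-4145/3))/(-565701) - 2204865/(-3704354) = (-2047524 + 4145/3)*(-1/565701) - 2204865*(-1/3704354) = -6138427/3*(-1/565701) + 2204865/3704354 = 6138427/1697103 + 2204865/3704354 = 26480789617253/6286670286462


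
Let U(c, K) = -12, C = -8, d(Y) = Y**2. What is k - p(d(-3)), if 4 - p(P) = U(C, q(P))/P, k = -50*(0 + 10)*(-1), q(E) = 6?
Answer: 1484/3 ≈ 494.67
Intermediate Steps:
k = 500 (k = -500*(-1) = -50*(-10) = 500)
p(P) = 4 + 12/P (p(P) = 4 - (-12)/P = 4 + 12/P)
k - p(d(-3)) = 500 - (4 + 12/((-3)**2)) = 500 - (4 + 12/9) = 500 - (4 + 12*(1/9)) = 500 - (4 + 4/3) = 500 - 1*16/3 = 500 - 16/3 = 1484/3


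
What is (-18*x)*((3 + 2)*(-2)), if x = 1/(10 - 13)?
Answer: -60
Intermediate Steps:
x = -1/3 (x = 1/(-3) = -1/3 ≈ -0.33333)
(-18*x)*((3 + 2)*(-2)) = (-18*(-1/3))*((3 + 2)*(-2)) = 6*(5*(-2)) = 6*(-10) = -60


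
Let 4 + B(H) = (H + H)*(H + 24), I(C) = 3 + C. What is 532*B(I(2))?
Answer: 152152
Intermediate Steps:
B(H) = -4 + 2*H*(24 + H) (B(H) = -4 + (H + H)*(H + 24) = -4 + (2*H)*(24 + H) = -4 + 2*H*(24 + H))
532*B(I(2)) = 532*(-4 + 2*(3 + 2)² + 48*(3 + 2)) = 532*(-4 + 2*5² + 48*5) = 532*(-4 + 2*25 + 240) = 532*(-4 + 50 + 240) = 532*286 = 152152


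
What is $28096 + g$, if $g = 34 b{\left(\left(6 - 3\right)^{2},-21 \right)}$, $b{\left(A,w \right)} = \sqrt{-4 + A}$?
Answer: $28096 + 34 \sqrt{5} \approx 28172.0$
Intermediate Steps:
$g = 34 \sqrt{5}$ ($g = 34 \sqrt{-4 + \left(6 - 3\right)^{2}} = 34 \sqrt{-4 + 3^{2}} = 34 \sqrt{-4 + 9} = 34 \sqrt{5} \approx 76.026$)
$28096 + g = 28096 + 34 \sqrt{5}$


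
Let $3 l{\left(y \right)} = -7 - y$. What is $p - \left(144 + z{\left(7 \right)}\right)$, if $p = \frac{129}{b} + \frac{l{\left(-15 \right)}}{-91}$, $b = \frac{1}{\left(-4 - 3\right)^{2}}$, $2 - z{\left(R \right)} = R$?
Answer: $\frac{1687678}{273} \approx 6182.0$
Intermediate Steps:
$z{\left(R \right)} = 2 - R$
$l{\left(y \right)} = - \frac{7}{3} - \frac{y}{3}$ ($l{\left(y \right)} = \frac{-7 - y}{3} = - \frac{7}{3} - \frac{y}{3}$)
$b = \frac{1}{49}$ ($b = \frac{1}{\left(-7\right)^{2}} = \frac{1}{49} \approx 0.020408$)
$p = \frac{1725625}{273}$ ($p = 129 \frac{1}{\frac{1}{49}} + \frac{- \frac{7}{3} - -5}{-91} = 129 \cdot 49 + \left(- \frac{7}{3} + 5\right) \left(- \frac{1}{91}\right) = 6321 + \frac{8}{3} \left(- \frac{1}{91}\right) = 6321 - \frac{8}{273} = \frac{1725625}{273} \approx 6321.0$)
$p - \left(144 + z{\left(7 \right)}\right) = \frac{1725625}{273} - \left(146 - 7\right) = \frac{1725625}{273} - 139 = \frac{1687678}{273}$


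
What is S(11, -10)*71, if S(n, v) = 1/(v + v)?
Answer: -71/20 ≈ -3.5500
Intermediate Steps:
S(n, v) = 1/(2*v)
S(11, -10)*71 = ((½)/(-10))*71 = ((½)*(-⅒))*71 = -1/20*71 = -71/20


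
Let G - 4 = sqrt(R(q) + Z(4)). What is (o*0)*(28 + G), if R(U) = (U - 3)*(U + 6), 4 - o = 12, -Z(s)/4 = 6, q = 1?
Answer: 0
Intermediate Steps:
Z(s) = -24 (Z(s) = -4*6 = -24)
o = -8 (o = 4 - 1*12 = 4 - 12 = -8)
R(U) = (-3 + U)*(6 + U)
G = 4 + I*sqrt(38) (G = 4 + sqrt((-18 + 1**2 + 3*1) - 24) = 4 + sqrt((-18 + 1 + 3) - 24) = 4 + sqrt(-14 - 24) = 4 + sqrt(-38) = 4 + I*sqrt(38) ≈ 4.0 + 6.1644*I)
(o*0)*(28 + G) = (-8*0)*(28 + (4 + I*sqrt(38))) = 0*(32 + I*sqrt(38)) = 0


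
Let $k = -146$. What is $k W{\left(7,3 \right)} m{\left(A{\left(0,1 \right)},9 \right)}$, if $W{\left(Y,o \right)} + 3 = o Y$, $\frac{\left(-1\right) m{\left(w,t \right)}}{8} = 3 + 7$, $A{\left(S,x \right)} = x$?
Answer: $210240$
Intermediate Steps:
$m{\left(w,t \right)} = -80$ ($m{\left(w,t \right)} = - 8 \left(3 + 7\right) = \left(-8\right) 10 = -80$)
$W{\left(Y,o \right)} = -3 + Y o$ ($W{\left(Y,o \right)} = -3 + o Y = -3 + Y o$)
$k W{\left(7,3 \right)} m{\left(A{\left(0,1 \right)},9 \right)} = - 146 \left(-3 + 7 \cdot 3\right) \left(-80\right) = - 146 \left(-3 + 21\right) \left(-80\right) = \left(-146\right) 18 \left(-80\right) = \left(-2628\right) \left(-80\right) = 210240$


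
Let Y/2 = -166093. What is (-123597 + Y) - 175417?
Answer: -631200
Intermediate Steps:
Y = -332186 (Y = 2*(-166093) = -332186)
(-123597 + Y) - 175417 = (-123597 - 332186) - 175417 = -455783 - 175417 = -631200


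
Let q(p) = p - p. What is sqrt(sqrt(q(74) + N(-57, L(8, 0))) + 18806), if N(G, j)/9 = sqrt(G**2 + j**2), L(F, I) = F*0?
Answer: sqrt(18806 + 3*sqrt(57)) ≈ 137.22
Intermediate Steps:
L(F, I) = 0
q(p) = 0
N(G, j) = 9*sqrt(G**2 + j**2)
sqrt(sqrt(q(74) + N(-57, L(8, 0))) + 18806) = sqrt(sqrt(0 + 9*sqrt((-57)**2 + 0**2)) + 18806) = sqrt(sqrt(0 + 9*sqrt(3249 + 0)) + 18806) = sqrt(sqrt(0 + 9*sqrt(3249)) + 18806) = sqrt(sqrt(0 + 9*57) + 18806) = sqrt(sqrt(0 + 513) + 18806) = sqrt(sqrt(513) + 18806) = sqrt(3*sqrt(57) + 18806) = sqrt(18806 + 3*sqrt(57))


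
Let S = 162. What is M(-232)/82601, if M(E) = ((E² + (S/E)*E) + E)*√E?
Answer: 107508*I*√58/82601 ≈ 9.9122*I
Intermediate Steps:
M(E) = √E*(162 + E + E²) (M(E) = ((E² + (162/E)*E) + E)*√E = ((E² + 162) + E)*√E = ((162 + E²) + E)*√E = (162 + E + E²)*√E = √E*(162 + E + E²))
M(-232)/82601 = (√(-232)*(162 - 232 + (-232)²))/82601 = ((2*I*√58)*(162 - 232 + 53824))*(1/82601) = ((2*I*√58)*53754)*(1/82601) = (107508*I*√58)*(1/82601) = 107508*I*√58/82601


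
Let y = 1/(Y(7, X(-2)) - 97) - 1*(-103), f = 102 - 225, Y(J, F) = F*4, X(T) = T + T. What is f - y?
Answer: -25537/113 ≈ -225.99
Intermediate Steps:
X(T) = 2*T
Y(J, F) = 4*F
f = -123
y = 11638/113 (y = 1/(4*(2*(-2)) - 97) - 1*(-103) = 1/(4*(-4) - 97) + 103 = 1/(-16 - 97) + 103 = 1/(-113) + 103 = -1/113 + 103 = 11638/113 ≈ 102.99)
f - y = -123 - 1*11638/113 = -123 - 11638/113 = -25537/113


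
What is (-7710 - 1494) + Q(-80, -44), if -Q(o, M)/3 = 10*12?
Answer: -9564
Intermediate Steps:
Q(o, M) = -360 (Q(o, M) = -30*12 = -3*120 = -360)
(-7710 - 1494) + Q(-80, -44) = (-7710 - 1494) - 360 = -9204 - 360 = -9564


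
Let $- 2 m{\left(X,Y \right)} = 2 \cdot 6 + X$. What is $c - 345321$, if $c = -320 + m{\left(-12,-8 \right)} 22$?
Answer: $-345641$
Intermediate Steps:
$m{\left(X,Y \right)} = -6 - \frac{X}{2}$ ($m{\left(X,Y \right)} = - \frac{2 \cdot 6 + X}{2} = - \frac{12 + X}{2} = -6 - \frac{X}{2}$)
$c = -320$ ($c = -320 + \left(-6 - -6\right) 22 = -320 + \left(-6 + 6\right) 22 = -320 + 0 \cdot 22 = -320 + 0 = -320$)
$c - 345321 = -320 - 345321 = -345641$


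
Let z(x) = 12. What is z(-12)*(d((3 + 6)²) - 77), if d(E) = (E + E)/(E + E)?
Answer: -912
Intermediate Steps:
d(E) = 1 (d(E) = (2*E)/((2*E)) = (2*E)*(1/(2*E)) = 1)
z(-12)*(d((3 + 6)²) - 77) = 12*(1 - 77) = 12*(-76) = -912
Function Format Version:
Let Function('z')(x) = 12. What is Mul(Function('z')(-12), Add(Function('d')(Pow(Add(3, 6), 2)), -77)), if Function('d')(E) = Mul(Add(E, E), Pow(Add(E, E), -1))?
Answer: -912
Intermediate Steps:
Function('d')(E) = 1 (Function('d')(E) = Mul(Mul(2, E), Pow(Mul(2, E), -1)) = Mul(Mul(2, E), Mul(Rational(1, 2), Pow(E, -1))) = 1)
Mul(Function('z')(-12), Add(Function('d')(Pow(Add(3, 6), 2)), -77)) = Mul(12, Add(1, -77)) = Mul(12, -76) = -912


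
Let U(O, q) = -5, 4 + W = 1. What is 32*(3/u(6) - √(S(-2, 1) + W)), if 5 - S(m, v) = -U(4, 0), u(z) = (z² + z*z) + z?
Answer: 16/13 - 32*I*√3 ≈ 1.2308 - 55.426*I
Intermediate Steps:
W = -3 (W = -4 + 1 = -3)
u(z) = z + 2*z² (u(z) = (z² + z²) + z = 2*z² + z = z + 2*z²)
S(m, v) = 0 (S(m, v) = 5 - (-1)*(-5) = 5 - 1*5 = 5 - 5 = 0)
32*(3/u(6) - √(S(-2, 1) + W)) = 32*(3/((6*(1 + 2*6))) - √(0 - 3)) = 32*(3/((6*(1 + 12))) - √(-3)) = 32*(3/((6*13)) - I*√3) = 32*(3/78 - I*√3) = 32*(3*(1/78) - I*√3) = 32*(1/26 - I*√3) = 16/13 - 32*I*√3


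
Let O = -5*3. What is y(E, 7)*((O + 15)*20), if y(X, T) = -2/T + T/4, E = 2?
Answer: 0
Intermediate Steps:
O = -15
y(X, T) = -2/T + T/4 (y(X, T) = -2/T + T*(¼) = -2/T + T/4)
y(E, 7)*((O + 15)*20) = (-2/7 + (¼)*7)*((-15 + 15)*20) = (-2*⅐ + 7/4)*(0*20) = (-2/7 + 7/4)*0 = (41/28)*0 = 0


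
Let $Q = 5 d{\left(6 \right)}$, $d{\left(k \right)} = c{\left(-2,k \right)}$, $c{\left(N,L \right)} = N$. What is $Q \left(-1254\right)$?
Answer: $12540$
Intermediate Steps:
$d{\left(k \right)} = -2$
$Q = -10$ ($Q = 5 \left(-2\right) = -10$)
$Q \left(-1254\right) = \left(-10\right) \left(-1254\right) = 12540$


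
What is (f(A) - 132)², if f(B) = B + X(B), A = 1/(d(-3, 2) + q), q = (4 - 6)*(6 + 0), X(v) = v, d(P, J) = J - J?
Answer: 628849/36 ≈ 17468.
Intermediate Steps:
d(P, J) = 0
q = -12 (q = -2*6 = -12)
A = -1/12 (A = 1/(0 - 12) = 1/(-12) = -1/12 ≈ -0.083333)
f(B) = 2*B (f(B) = B + B = 2*B)
(f(A) - 132)² = (2*(-1/12) - 132)² = (-⅙ - 132)² = (-793/6)² = 628849/36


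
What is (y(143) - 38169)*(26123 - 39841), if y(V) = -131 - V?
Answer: 527361074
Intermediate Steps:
(y(143) - 38169)*(26123 - 39841) = ((-131 - 1*143) - 38169)*(26123 - 39841) = ((-131 - 143) - 38169)*(-13718) = (-274 - 38169)*(-13718) = -38443*(-13718) = 527361074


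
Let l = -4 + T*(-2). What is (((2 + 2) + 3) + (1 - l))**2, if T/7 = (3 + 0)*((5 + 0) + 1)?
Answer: 69696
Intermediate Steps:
T = 126 (T = 7*((3 + 0)*((5 + 0) + 1)) = 7*(3*(5 + 1)) = 7*(3*6) = 7*18 = 126)
l = -256 (l = -4 + 126*(-2) = -4 - 252 = -256)
(((2 + 2) + 3) + (1 - l))**2 = (((2 + 2) + 3) + (1 - 1*(-256)))**2 = ((4 + 3) + (1 + 256))**2 = (7 + 257)**2 = 264**2 = 69696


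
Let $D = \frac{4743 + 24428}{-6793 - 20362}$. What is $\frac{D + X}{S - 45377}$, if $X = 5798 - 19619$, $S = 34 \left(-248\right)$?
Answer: $\frac{375338426}{1461183395} \approx 0.25687$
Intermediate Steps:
$D = - \frac{29171}{27155}$ ($D = \frac{29171}{-27155} = 29171 \left(- \frac{1}{27155}\right) = - \frac{29171}{27155} \approx -1.0742$)
$S = -8432$
$X = -13821$
$\frac{D + X}{S - 45377} = \frac{- \frac{29171}{27155} - 13821}{-8432 - 45377} = - \frac{375338426}{27155 \left(-53809\right)} = \left(- \frac{375338426}{27155}\right) \left(- \frac{1}{53809}\right) = \frac{375338426}{1461183395}$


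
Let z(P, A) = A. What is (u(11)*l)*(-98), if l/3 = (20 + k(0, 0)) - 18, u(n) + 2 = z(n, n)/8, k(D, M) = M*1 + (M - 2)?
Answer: 0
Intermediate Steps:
k(D, M) = -2 + 2*M (k(D, M) = M + (-2 + M) = -2 + 2*M)
u(n) = -2 + n/8
l = 0 (l = 3*((20 + (-2 + 2*0)) - 18) = 3*((20 + (-2 + 0)) - 18) = 3*((20 - 2) - 18) = 3*(18 - 18) = 3*0 = 0)
(u(11)*l)*(-98) = ((-2 + (⅛)*11)*0)*(-98) = ((-2 + 11/8)*0)*(-98) = -5/8*0*(-98) = 0*(-98) = 0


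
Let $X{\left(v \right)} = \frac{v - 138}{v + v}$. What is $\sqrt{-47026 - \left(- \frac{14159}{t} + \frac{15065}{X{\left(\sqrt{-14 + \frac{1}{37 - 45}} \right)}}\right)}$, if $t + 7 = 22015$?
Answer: $\frac{\sqrt{5502} \sqrt{\frac{571283595048 - 1698035089 i \sqrt{226}}{-552 + i \sqrt{226}}}}{11004} \approx 1.8901 + 216.91 i$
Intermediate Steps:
$t = 22008$ ($t = -7 + 22015 = 22008$)
$X{\left(v \right)} = \frac{-138 + v}{2 v}$
$\sqrt{-47026 - \left(- \frac{14159}{t} + \frac{15065}{X{\left(\sqrt{-14 + \frac{1}{37 - 45}} \right)}}\right)} = \sqrt{-47026 + \left(- \frac{15065}{\frac{1}{2} \frac{1}{\sqrt{-14 + \frac{1}{37 - 45}}} \left(-138 + \sqrt{-14 + \frac{1}{37 - 45}}\right)} + \frac{14159}{22008}\right)} = \sqrt{-47026 + \left(- \frac{15065}{\frac{1}{2} \frac{1}{\sqrt{-14 + \frac{1}{-8}}} \left(-138 + \sqrt{-14 + \frac{1}{-8}}\right)} + 14159 \cdot \frac{1}{22008}\right)} = \sqrt{-47026 + \left(- \frac{15065}{\frac{1}{2} \frac{1}{\sqrt{-14 - \frac{1}{8}}} \left(-138 + \sqrt{-14 - \frac{1}{8}}\right)} + \frac{14159}{22008}\right)} = \sqrt{-47026 + \left(- \frac{15065}{\frac{1}{2} \frac{1}{\sqrt{- \frac{113}{8}}} \left(-138 + \sqrt{- \frac{113}{8}}\right)} + \frac{14159}{22008}\right)} = \sqrt{-47026 + \left(- \frac{15065}{\frac{1}{2} \frac{1}{\frac{1}{4} i \sqrt{226}} \left(-138 + \frac{i \sqrt{226}}{4}\right)} + \frac{14159}{22008}\right)} = \sqrt{-47026 + \left(- \frac{15065}{\frac{1}{2} \left(- \frac{2 i \sqrt{226}}{113}\right) \left(-138 + \frac{i \sqrt{226}}{4}\right)} + \frac{14159}{22008}\right)} = \sqrt{-47026 + \left(- \frac{15065}{\left(- \frac{1}{113}\right) i \sqrt{226} \left(-138 + \frac{i \sqrt{226}}{4}\right)} + \frac{14159}{22008}\right)} = \sqrt{-47026 + \left(- 15065 \frac{i \sqrt{226}}{2 \left(-138 + \frac{i \sqrt{226}}{4}\right)} + \frac{14159}{22008}\right)} = \sqrt{-47026 + \left(- \frac{15065 i \sqrt{226}}{2 \left(-138 + \frac{i \sqrt{226}}{4}\right)} + \frac{14159}{22008}\right)} = \sqrt{-47026 + \left(\frac{14159}{22008} - \frac{15065 i \sqrt{226}}{2 \left(-138 + \frac{i \sqrt{226}}{4}\right)}\right)} = \sqrt{- \frac{1034934049}{22008} - \frac{15065 i \sqrt{226}}{2 \left(-138 + \frac{i \sqrt{226}}{4}\right)}}$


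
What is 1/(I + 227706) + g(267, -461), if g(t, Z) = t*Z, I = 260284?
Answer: -60065225129/487990 ≈ -1.2309e+5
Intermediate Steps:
g(t, Z) = Z*t
1/(I + 227706) + g(267, -461) = 1/(260284 + 227706) - 461*267 = 1/487990 - 123087 = -60065225129/487990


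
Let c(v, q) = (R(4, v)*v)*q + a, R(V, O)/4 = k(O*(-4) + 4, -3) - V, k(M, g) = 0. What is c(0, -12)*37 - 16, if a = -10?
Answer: -386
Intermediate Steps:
R(V, O) = -4*V (R(V, O) = 4*(0 - V) = 4*(-V) = -4*V)
c(v, q) = -10 - 16*q*v (c(v, q) = ((-4*4)*v)*q - 10 = (-16*v)*q - 10 = -16*q*v - 10 = -10 - 16*q*v)
c(0, -12)*37 - 16 = (-10 - 16*(-12)*0)*37 - 16 = (-10 + 0)*37 - 16 = -10*37 - 16 = -370 - 16 = -386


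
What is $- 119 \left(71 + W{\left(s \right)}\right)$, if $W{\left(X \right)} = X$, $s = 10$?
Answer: $-9639$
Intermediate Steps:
$- 119 \left(71 + W{\left(s \right)}\right) = - 119 \left(71 + 10\right) = \left(-119\right) 81 = -9639$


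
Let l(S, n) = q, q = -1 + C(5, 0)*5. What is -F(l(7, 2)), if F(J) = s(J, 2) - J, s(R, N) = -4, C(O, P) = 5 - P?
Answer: 28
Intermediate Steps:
q = 24 (q = -1 + (5 - 1*0)*5 = -1 + (5 + 0)*5 = -1 + 5*5 = -1 + 25 = 24)
l(S, n) = 24
F(J) = -4 - J
-F(l(7, 2)) = -(-4 - 1*24) = -(-4 - 24) = -1*(-28) = 28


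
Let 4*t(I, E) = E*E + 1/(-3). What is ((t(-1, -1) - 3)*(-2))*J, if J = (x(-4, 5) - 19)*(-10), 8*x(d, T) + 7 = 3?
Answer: 1105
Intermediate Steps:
x(d, T) = -½ (x(d, T) = -7/8 + (⅛)*3 = -7/8 + 3/8 = -½)
t(I, E) = -1/12 + E²/4 (t(I, E) = (E*E + 1/(-3))/4 = (E² - ⅓)/4 = (-⅓ + E²)/4 = -1/12 + E²/4)
J = 195 (J = (-½ - 19)*(-10) = -39/2*(-10) = 195)
((t(-1, -1) - 3)*(-2))*J = (((-1/12 + (¼)*(-1)²) - 3)*(-2))*195 = (((-1/12 + (¼)*1) - 3)*(-2))*195 = (((-1/12 + ¼) - 3)*(-2))*195 = ((⅙ - 3)*(-2))*195 = -17/6*(-2)*195 = (17/3)*195 = 1105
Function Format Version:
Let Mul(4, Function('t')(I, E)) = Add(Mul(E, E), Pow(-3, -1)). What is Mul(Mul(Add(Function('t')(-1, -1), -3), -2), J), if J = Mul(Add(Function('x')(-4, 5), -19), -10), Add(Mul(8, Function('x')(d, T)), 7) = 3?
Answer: 1105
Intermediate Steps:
Function('x')(d, T) = Rational(-1, 2) (Function('x')(d, T) = Add(Rational(-7, 8), Mul(Rational(1, 8), 3)) = Add(Rational(-7, 8), Rational(3, 8)) = Rational(-1, 2))
Function('t')(I, E) = Add(Rational(-1, 12), Mul(Rational(1, 4), Pow(E, 2))) (Function('t')(I, E) = Mul(Rational(1, 4), Add(Mul(E, E), Pow(-3, -1))) = Mul(Rational(1, 4), Add(Pow(E, 2), Rational(-1, 3))) = Mul(Rational(1, 4), Add(Rational(-1, 3), Pow(E, 2))) = Add(Rational(-1, 12), Mul(Rational(1, 4), Pow(E, 2))))
J = 195 (J = Mul(Add(Rational(-1, 2), -19), -10) = Mul(Rational(-39, 2), -10) = 195)
Mul(Mul(Add(Function('t')(-1, -1), -3), -2), J) = Mul(Mul(Add(Add(Rational(-1, 12), Mul(Rational(1, 4), Pow(-1, 2))), -3), -2), 195) = Mul(Mul(Add(Add(Rational(-1, 12), Mul(Rational(1, 4), 1)), -3), -2), 195) = Mul(Mul(Add(Add(Rational(-1, 12), Rational(1, 4)), -3), -2), 195) = Mul(Mul(Add(Rational(1, 6), -3), -2), 195) = Mul(Mul(Rational(-17, 6), -2), 195) = Mul(Rational(17, 3), 195) = 1105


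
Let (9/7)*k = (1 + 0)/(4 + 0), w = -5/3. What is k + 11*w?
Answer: -653/36 ≈ -18.139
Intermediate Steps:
w = -5/3 (w = (⅓)*(-5) = -5/3 ≈ -1.6667)
k = 7/36 (k = 7*((1 + 0)/(4 + 0))/9 = 7*(1/4)/9 = 7*(1*(¼))/9 = (7/9)*(¼) = 7/36 ≈ 0.19444)
k + 11*w = 7/36 + 11*(-5/3) = 7/36 - 55/3 = -653/36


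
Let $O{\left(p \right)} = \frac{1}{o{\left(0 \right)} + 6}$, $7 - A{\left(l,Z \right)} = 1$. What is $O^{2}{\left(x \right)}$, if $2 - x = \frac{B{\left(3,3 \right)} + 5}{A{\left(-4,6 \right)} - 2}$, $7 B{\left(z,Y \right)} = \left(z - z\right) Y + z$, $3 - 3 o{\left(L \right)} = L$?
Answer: $\frac{1}{49} \approx 0.020408$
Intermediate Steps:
$A{\left(l,Z \right)} = 6$ ($A{\left(l,Z \right)} = 7 - 1 = 6$)
$o{\left(L \right)} = 1 - \frac{L}{3}$
$B{\left(z,Y \right)} = \frac{z}{7}$ ($B{\left(z,Y \right)} = \frac{\left(z - z\right) Y + z}{7} = \frac{0 Y + z}{7} = \frac{0 + z}{7} = \frac{z}{7}$)
$x = \frac{9}{14}$ ($x = 2 - \frac{\frac{1}{7} \cdot 3 + 5}{6 - 2} = 2 - \frac{\frac{3}{7} + 5}{4} = 2 - \frac{38}{7} \cdot \frac{1}{4} = 2 - \frac{19}{14} = \frac{9}{14} \approx 0.64286$)
$O{\left(p \right)} = \frac{1}{7}$ ($O{\left(p \right)} = \frac{1}{\left(1 - 0\right) + 6} = \frac{1}{\left(1 + 0\right) + 6} = \frac{1}{1 + 6} = \frac{1}{7}$)
$O^{2}{\left(x \right)} = \left(\frac{1}{7}\right)^{2} = \frac{1}{49}$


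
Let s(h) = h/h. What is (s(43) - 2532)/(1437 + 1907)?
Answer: -2531/3344 ≈ -0.75688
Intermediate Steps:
s(h) = 1
(s(43) - 2532)/(1437 + 1907) = (1 - 2532)/(1437 + 1907) = -2531/3344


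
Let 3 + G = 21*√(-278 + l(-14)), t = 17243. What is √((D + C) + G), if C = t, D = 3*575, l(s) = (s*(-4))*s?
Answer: √(18965 + 63*I*√118) ≈ 137.74 + 2.484*I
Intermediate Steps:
l(s) = -4*s² (l(s) = (-4*s)*s = -4*s²)
D = 1725
C = 17243
G = -3 + 63*I*√118 (G = -3 + 21*√(-278 - 4*(-14)²) = -3 + 21*√(-278 - 4*196) = -3 + 21*√(-278 - 784) = -3 + 21*√(-1062) = -3 + 21*(3*I*√118) = -3 + 63*I*√118 ≈ -3.0 + 684.36*I)
√((D + C) + G) = √((1725 + 17243) + (-3 + 63*I*√118)) = √(18968 + (-3 + 63*I*√118)) = √(18965 + 63*I*√118)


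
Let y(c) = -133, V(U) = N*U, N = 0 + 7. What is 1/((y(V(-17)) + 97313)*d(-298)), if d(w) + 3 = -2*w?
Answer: 1/57627740 ≈ 1.7353e-8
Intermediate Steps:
N = 7
V(U) = 7*U
d(w) = -3 - 2*w
1/((y(V(-17)) + 97313)*d(-298)) = 1/((-133 + 97313)*(-3 - 2*(-298))) = 1/(97180*(-3 + 596)) = (1/97180)/593 = (1/97180)*(1/593) = 1/57627740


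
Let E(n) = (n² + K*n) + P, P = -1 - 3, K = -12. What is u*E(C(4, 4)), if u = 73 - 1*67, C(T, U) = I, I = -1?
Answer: 54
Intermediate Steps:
C(T, U) = -1
P = -4
E(n) = -4 + n² - 12*n (E(n) = (n² - 12*n) - 4 = -4 + n² - 12*n)
u = 6 (u = 73 - 67 = 6)
u*E(C(4, 4)) = 6*(-4 + (-1)² - 12*(-1)) = 6*(-4 + 1 + 12) = 6*9 = 54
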